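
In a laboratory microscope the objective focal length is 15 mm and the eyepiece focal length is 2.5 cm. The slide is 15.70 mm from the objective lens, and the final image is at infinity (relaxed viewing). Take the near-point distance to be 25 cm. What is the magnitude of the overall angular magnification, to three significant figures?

214

Convert to cm: f_obj = 15 mm = 1.5 cm; d_o = 15.70 mm = 1.57 cm.
Objective: 1/d_i = 1/f_obj - 1/d_o = 1/1.5 - 1/1.57 = 0.02972 cm^-1, so d_i = 33.643 cm.
m_obj = -d_i/d_o = -33.643/1.57 = -21.429.
Eyepiece angular magnification (image at infinity): M_eye = D/f_e = 25/2.5 = 10.000.
Overall M = m_obj x M_eye = (-21.429)(10.000) = -214.29.
|M| = 214.29.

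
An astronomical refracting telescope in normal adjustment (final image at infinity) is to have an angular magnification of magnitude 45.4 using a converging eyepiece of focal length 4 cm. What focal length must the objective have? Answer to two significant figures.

180 cm

|M| = f_obj/|f_eye|, so f_obj = |M| x |f_eye| = 45.4 x 4 = 181.600 cm.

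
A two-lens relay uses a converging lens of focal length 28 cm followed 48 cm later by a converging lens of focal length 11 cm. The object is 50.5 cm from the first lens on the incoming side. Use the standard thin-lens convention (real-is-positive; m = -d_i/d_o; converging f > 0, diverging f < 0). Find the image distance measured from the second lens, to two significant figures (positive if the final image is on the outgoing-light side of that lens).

6.3 cm

First lens: d_i1 = 1/(1/28 - 1/50.5) = 62.844 cm.
Since 62.844 cm > 48 cm, the first image lies past the second lens and serves as a virtual object: d_o2 = L - d_i1 = -14.844 cm.
Second lens: d_i2 = 1/(1/11 - 1/(-14.844)) = 6.318 cm.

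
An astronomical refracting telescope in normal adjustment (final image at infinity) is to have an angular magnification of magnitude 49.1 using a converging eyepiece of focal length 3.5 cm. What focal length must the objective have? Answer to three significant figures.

172 cm

|M| = f_obj/|f_eye|, so f_obj = |M| x |f_eye| = 49.1 x 3.5 = 171.850 cm.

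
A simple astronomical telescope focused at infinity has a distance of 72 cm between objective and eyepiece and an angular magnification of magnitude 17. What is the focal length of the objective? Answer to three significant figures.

In normal adjustment the tube length equals f_obj + f_eye and |M| = f_obj/f_eye.
So f_obj = 17 f_eye and 17 f_eye + f_eye = 72 cm, giving f_eye = 72/18 = 4.000 cm and f_obj = 68.000 cm.

68.0 cm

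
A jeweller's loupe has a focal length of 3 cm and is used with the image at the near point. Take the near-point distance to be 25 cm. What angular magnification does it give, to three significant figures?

M = 1 + D/f = 1 + 25/3 = 9.333.

9.33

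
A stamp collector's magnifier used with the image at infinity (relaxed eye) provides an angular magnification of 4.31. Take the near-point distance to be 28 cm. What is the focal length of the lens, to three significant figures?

6.50 cm

For the image at infinity, M = D/f.
f = D/M = 28/4.31 = 6.497 cm.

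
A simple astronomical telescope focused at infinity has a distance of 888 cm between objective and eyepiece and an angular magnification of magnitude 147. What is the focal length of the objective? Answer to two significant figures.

In normal adjustment the tube length equals f_obj + f_eye and |M| = f_obj/f_eye.
So f_obj = 147 f_eye and 147 f_eye + f_eye = 888 cm, giving f_eye = 888/148 = 6.000 cm and f_obj = 882.000 cm.

880 cm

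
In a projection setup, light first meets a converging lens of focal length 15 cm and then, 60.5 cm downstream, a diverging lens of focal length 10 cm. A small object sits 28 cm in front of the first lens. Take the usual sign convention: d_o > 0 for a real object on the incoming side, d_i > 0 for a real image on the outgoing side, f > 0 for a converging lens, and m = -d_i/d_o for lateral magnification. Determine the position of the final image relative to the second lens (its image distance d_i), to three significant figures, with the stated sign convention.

-7.38 cm

First lens: d_i1 = 1/(1/15 - 1/28) = 32.308 cm.
The intermediate image is 32.308 cm to the right of lens 1, so d_o2 = L - d_i1 = 60.5 - 32.308 = 28.192 cm.
Second lens: d_i2 = 1/(1/(-10) - 1/(28.192)) = -7.382 cm.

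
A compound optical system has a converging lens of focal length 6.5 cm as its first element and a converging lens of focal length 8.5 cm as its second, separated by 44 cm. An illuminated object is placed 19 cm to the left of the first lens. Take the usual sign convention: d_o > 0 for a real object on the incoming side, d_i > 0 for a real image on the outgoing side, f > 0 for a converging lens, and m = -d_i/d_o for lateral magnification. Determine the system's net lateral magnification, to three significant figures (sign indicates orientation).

0.173

Lens 1: 1/d_i1 = 1/f_1 - 1/d_o1 = 1/6.5 - 1/19 = 0.10121 cm^-1, so d_i1 = 9.880 cm.
m_1 = -(9.880)/19 = -0.5200.
That image sits 34.120 cm in front of the second lens, so d_o2 = 34.120 cm.
Lens 2: 1/d_i2 = 1/f_2 - 1/d_o2 = 1/8.5 - 1/(34.120) = 0.08834 cm^-1, so d_i2 = 11.320 cm.
m_2 = -(11.320)/(34.120) = -0.3318.
Overall magnification: m = m_1 m_2 = 0.1725.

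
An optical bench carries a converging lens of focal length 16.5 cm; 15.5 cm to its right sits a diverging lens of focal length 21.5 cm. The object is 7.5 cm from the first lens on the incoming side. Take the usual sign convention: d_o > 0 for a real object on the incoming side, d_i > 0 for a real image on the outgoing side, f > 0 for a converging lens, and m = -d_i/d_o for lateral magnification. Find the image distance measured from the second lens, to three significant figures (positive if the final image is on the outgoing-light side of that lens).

-12.4 cm

First lens: d_i1 = 1/(1/16.5 - 1/7.5) = -13.750 cm.
With d_i1 < 0 the first image is virtual and lies on the object side; the object distance for lens 2 is d_o2 = 15.5 - (-13.750) = 29.250 cm.
Second lens: d_i2 = 1/(1/(-21.5) - 1/(29.250)) = -12.392 cm.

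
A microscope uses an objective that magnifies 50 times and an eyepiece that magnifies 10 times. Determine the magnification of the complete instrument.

The overall magnification of a compound microscope is the product of the objective and eyepiece magnifications:
M = M_obj x M_eye = 50 x 10 = 500.

500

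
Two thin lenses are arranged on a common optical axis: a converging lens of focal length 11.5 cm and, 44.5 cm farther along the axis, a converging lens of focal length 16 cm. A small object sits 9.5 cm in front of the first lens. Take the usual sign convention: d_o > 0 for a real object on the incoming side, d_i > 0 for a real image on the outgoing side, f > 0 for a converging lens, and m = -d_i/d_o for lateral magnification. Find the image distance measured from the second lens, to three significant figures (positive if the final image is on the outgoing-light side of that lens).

First lens: d_i1 = 1/(1/11.5 - 1/9.5) = -54.625 cm.
With d_i1 < 0 the first image is virtual and lies on the object side; the object distance for lens 2 is d_o2 = 44.5 - (-54.625) = 99.125 cm.
Second lens: d_i2 = 1/(1/16 - 1/(99.125)) = 19.080 cm.

19.1 cm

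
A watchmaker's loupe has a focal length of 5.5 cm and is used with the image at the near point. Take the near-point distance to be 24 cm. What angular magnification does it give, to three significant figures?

M = 1 + D/f = 1 + 24/5.5 = 5.364.

5.36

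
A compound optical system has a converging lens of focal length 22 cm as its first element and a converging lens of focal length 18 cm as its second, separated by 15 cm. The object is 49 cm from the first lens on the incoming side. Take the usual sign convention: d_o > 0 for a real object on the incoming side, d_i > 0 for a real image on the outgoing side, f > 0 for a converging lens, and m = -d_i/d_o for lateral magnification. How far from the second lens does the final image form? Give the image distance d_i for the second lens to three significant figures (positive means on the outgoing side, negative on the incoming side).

First lens: d_i1 = 1/(1/22 - 1/49) = 39.926 cm.
Since 39.926 cm > 15 cm, the first image lies past the second lens and serves as a virtual object: d_o2 = L - d_i1 = -24.926 cm.
Second lens: d_i2 = 1/(1/18 - 1/(-24.926)) = 10.452 cm.

10.5 cm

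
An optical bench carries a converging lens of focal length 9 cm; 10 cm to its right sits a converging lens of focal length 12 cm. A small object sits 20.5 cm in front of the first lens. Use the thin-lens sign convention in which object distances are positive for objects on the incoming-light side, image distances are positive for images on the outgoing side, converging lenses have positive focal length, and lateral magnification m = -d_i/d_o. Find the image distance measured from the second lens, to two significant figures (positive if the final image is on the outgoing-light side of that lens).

4.0 cm

Applying the thin-lens equation to the first lens, 1/9 = 1/20.5 + 1/d_i1, which gives d_i1 = 16.043 cm.
Since 16.043 cm > 10 cm, the first image lies past the second lens and serves as a virtual object: d_o2 = L - d_i1 = -6.043 cm.
Applying the thin-lens equation again with f_2 = 12 cm and d_o2 = -6.043 cm gives d_i2 = 4.019 cm.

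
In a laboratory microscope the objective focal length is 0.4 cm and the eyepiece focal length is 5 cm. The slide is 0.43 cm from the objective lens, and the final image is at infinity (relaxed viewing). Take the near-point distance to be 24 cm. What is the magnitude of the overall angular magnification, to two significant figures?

Objective: 1/d_i = 1/f_obj - 1/d_o = 1/0.4 - 1/0.43 = 0.17442 cm^-1, so d_i = 5.733 cm.
m_obj = -d_i/d_o = -5.733/0.43 = -13.333.
Eyepiece angular magnification (image at infinity): M_eye = D/f_e = 24/5 = 4.800.
Overall M = m_obj x M_eye = (-13.333)(4.800) = -64.00.
|M| = 64.00.

64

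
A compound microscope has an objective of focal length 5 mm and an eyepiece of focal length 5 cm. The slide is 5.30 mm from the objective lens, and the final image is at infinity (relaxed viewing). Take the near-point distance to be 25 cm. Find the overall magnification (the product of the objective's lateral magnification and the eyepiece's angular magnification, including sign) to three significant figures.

-83.3

Convert to cm: f_obj = 5 mm = 0.5 cm; d_o = 5.30 mm = 0.53 cm.
Objective: 1/d_i = 1/f_obj - 1/d_o = 1/0.5 - 1/0.53 = 0.11321 cm^-1, so d_i = 8.833 cm.
m_obj = -d_i/d_o = -8.833/0.53 = -16.667.
Eyepiece angular magnification (image at infinity): M_eye = D/f_e = 25/5 = 5.000.
Overall M = m_obj x M_eye = (-16.667)(5.000) = -83.33.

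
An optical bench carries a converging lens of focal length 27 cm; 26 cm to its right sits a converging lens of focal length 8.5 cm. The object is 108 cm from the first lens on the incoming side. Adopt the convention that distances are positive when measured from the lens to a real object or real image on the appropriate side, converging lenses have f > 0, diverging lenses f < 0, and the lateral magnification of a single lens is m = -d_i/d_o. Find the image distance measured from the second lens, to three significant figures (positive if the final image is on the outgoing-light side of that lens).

Lens 1: 1/d_i1 = 1/f_1 - 1/d_o1 = 1/27 - 1/108 = 0.02778 cm^-1, so d_i1 = 36.000 cm.
Since 36.000 cm > 26 cm, the first image lies past the second lens and serves as a virtual object: d_o2 = L - d_i1 = -10.000 cm.
Lens 2: 1/d_i2 = 1/f_2 - 1/d_o2 = 1/8.5 - 1/(-10.000) = 0.21765 cm^-1, so d_i2 = 4.595 cm.

4.59 cm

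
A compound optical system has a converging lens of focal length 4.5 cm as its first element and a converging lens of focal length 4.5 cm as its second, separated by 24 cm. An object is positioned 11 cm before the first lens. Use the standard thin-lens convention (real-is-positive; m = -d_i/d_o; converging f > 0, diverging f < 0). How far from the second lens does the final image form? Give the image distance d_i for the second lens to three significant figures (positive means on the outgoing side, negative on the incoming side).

6.20 cm

Lens 1: 1/d_i1 = 1/f_1 - 1/d_o1 = 1/4.5 - 1/11 = 0.13131 cm^-1, so d_i1 = 7.615 cm.
Object distance for lens 2: d_o2 = 24 - 7.615 = 16.385 cm.
Lens 2: 1/d_i2 = 1/f_2 - 1/d_o2 = 1/4.5 - 1/(16.385) = 0.16119 cm^-1, so d_i2 = 6.204 cm.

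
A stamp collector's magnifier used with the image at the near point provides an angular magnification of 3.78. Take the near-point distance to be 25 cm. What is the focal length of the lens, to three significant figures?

8.99 cm

For the image at the near point, M = 1 + D/f.
f = D/(M - 1) = 25/(3.78 - 1) = 8.993 cm.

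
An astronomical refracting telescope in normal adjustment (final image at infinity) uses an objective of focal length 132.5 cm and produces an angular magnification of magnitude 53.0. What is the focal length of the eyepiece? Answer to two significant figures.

2.5 cm

|M| = f_obj/f_eye, so f_eye = f_obj/|M| = 132.5/53.0 = 2.500 cm.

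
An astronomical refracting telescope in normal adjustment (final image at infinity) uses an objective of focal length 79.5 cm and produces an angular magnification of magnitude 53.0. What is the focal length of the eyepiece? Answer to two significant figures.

1.5 cm

|M| = f_obj/f_eye, so f_eye = f_obj/|M| = 79.5/53.0 = 1.500 cm.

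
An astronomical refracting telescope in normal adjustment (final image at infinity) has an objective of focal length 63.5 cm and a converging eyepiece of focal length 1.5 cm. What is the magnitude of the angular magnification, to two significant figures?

42

|M| = f_obj/|f_eye| = 63.5/1.5 = 42.333.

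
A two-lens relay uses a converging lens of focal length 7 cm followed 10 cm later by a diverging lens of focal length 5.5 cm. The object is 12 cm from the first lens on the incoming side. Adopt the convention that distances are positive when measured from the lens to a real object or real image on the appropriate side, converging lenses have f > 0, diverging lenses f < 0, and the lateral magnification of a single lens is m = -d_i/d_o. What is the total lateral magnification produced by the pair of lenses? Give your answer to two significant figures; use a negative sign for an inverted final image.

5.9

Lens 1: 1/d_i1 = 1/f_1 - 1/d_o1 = 1/7 - 1/12 = 0.05952 cm^-1, so d_i1 = 16.800 cm.
m_1 = -(16.800)/12 = -1.4000.
This image would form 16.800 cm past lens 1, i.e. 6.800 cm beyond lens 2, so it is a virtual object for lens 2: d_o2 = 10 - 16.800 = -6.800 cm.
Lens 2: 1/d_i2 = 1/f_2 - 1/d_o2 = 1/(-5.5) - 1/(-6.800) = -0.03476 cm^-1, so d_i2 = -28.769 cm.
m_2 = -(-28.769)/(-6.800) = -4.2308.
The system's lateral magnification is m_1 m_2 = (-1.4000)(-4.2308) = 5.9231.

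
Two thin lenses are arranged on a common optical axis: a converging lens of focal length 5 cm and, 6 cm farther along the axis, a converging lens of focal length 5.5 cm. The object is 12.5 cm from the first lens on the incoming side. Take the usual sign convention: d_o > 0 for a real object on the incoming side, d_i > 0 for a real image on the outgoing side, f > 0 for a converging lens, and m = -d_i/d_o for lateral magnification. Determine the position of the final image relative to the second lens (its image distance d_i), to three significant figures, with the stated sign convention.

1.64 cm

Lens 1: 1/d_i1 = 1/f_1 - 1/d_o1 = 1/5 - 1/12.5 = 0.12000 cm^-1, so d_i1 = 8.333 cm.
Since 8.333 cm > 6 cm, the first image lies past the second lens and serves as a virtual object: d_o2 = L - d_i1 = -2.333 cm.
Lens 2: 1/d_i2 = 1/f_2 - 1/d_o2 = 1/5.5 - 1/(-2.333) = 0.61039 cm^-1, so d_i2 = 1.638 cm.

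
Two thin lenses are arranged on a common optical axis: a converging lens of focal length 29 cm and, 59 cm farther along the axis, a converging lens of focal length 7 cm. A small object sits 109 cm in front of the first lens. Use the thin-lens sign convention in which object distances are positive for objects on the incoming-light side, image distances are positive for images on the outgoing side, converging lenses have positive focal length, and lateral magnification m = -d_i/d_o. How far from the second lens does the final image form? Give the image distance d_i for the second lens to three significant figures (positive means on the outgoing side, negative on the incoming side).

10.9 cm

Lens 1: 1/d_i1 = 1/f_1 - 1/d_o1 = 1/29 - 1/109 = 0.02531 cm^-1, so d_i1 = 39.513 cm.
The intermediate image is 39.513 cm to the right of lens 1, so d_o2 = L - d_i1 = 59 - 39.513 = 19.487 cm.
Lens 2: 1/d_i2 = 1/f_2 - 1/d_o2 = 1/7 - 1/(19.487) = 0.09154 cm^-1, so d_i2 = 10.924 cm.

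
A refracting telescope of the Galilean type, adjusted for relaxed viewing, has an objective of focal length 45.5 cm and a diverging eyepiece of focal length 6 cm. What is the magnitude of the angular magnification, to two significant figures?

7.6

|M| = f_obj/|f_eye| = 45.5/6 = 7.583.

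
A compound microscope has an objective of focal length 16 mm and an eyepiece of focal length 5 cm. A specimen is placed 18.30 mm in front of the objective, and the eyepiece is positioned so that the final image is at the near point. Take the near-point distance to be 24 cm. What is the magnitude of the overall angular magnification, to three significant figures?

Convert to cm: f_obj = 16 mm = 1.6 cm; d_o = 18.30 mm = 1.83 cm.
Objective: 1/d_i = 1/f_obj - 1/d_o = 1/1.6 - 1/1.83 = 0.07855 cm^-1, so d_i = 12.730 cm.
m_obj = -d_i/d_o = -12.730/1.83 = -6.957.
Eyepiece angular magnification (image at near point): M_eye = 1 + D/f_e = 1 + 24/5 = 5.800.
Overall M = m_obj x M_eye = (-6.957)(5.800) = -40.35.
|M| = 40.35.

40.3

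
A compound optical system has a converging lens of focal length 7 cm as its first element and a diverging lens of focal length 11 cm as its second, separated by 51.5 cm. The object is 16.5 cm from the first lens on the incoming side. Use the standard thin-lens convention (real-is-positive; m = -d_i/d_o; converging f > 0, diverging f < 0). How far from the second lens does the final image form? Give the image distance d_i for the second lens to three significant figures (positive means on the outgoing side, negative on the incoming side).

-8.60 cm

Lens 1: 1/d_i1 = 1/f_1 - 1/d_o1 = 1/7 - 1/16.5 = 0.08225 cm^-1, so d_i1 = 12.158 cm.
The intermediate image is 12.158 cm to the right of lens 1, so d_o2 = L - d_i1 = 51.5 - 12.158 = 39.342 cm.
Lens 2: 1/d_i2 = 1/f_2 - 1/d_o2 = 1/(-11) - 1/(39.342) = -0.11633 cm^-1, so d_i2 = -8.596 cm.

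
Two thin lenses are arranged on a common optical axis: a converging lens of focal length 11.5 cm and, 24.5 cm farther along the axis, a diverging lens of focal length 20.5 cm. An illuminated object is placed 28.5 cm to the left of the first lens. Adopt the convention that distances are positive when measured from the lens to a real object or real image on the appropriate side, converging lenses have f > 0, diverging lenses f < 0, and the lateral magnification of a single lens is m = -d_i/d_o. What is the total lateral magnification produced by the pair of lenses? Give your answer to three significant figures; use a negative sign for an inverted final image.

-0.539

Lens 1: 1/d_i1 = 1/f_1 - 1/d_o1 = 1/11.5 - 1/28.5 = 0.05187 cm^-1, so d_i1 = 19.279 cm.
m_1 = -(19.279)/28.5 = -0.6765.
Object distance for lens 2: d_o2 = 24.5 - 19.279 = 5.221 cm.
Lens 2: 1/d_i2 = 1/f_2 - 1/d_o2 = 1/(-20.5) - 1/(5.221) = -0.24033 cm^-1, so d_i2 = -4.161 cm.
m_2 = -(-4.161)/(5.221) = 0.7970.
Overall magnification: m = m_1 m_2 = -0.5392.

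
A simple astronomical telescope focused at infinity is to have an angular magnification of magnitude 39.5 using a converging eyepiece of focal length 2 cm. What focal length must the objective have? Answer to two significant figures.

|M| = f_obj/|f_eye|, so f_obj = |M| x |f_eye| = 39.5 x 2 = 79.000 cm.

79 cm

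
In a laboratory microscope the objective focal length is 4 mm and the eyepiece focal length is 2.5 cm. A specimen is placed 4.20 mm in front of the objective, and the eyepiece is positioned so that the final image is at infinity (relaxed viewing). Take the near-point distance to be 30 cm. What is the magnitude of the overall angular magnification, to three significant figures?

240

Convert to cm: f_obj = 4 mm = 0.4 cm; d_o = 4.20 mm = 0.42 cm.
Objective: 1/d_i = 1/f_obj - 1/d_o = 1/0.4 - 1/0.42 = 0.11905 cm^-1, so d_i = 8.400 cm.
m_obj = -d_i/d_o = -8.400/0.42 = -20.000.
Eyepiece angular magnification (image at infinity): M_eye = D/f_e = 30/2.5 = 12.000.
Overall M = m_obj x M_eye = (-20.000)(12.000) = -240.00.
|M| = 240.00.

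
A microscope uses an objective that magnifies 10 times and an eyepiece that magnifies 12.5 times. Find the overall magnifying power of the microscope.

The overall magnification of a compound microscope is the product of the objective and eyepiece magnifications:
M = M_obj x M_eye = 10 x 12.5 = 125.

125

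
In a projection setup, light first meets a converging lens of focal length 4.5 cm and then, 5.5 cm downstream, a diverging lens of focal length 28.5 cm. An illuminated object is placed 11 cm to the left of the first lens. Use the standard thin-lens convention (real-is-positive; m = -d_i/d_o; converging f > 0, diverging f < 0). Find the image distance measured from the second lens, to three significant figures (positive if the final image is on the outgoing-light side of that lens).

2.28 cm

First lens: d_i1 = 1/(1/4.5 - 1/11) = 7.615 cm.
This image would form 7.615 cm past lens 1, i.e. 2.115 cm beyond lens 2, so it is a virtual object for lens 2: d_o2 = 5.5 - 7.615 = -2.115 cm.
Second lens: d_i2 = 1/(1/(-28.5) - 1/(-2.115)) = 2.285 cm.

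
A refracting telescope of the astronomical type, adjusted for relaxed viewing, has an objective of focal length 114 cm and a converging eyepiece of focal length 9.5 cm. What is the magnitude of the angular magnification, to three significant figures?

|M| = f_obj/|f_eye| = 114/9.5 = 12.000.

12.0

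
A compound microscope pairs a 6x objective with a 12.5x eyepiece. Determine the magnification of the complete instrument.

The overall magnification of a compound microscope is the product of the objective and eyepiece magnifications:
M = M_obj x M_eye = 6 x 12.5 = 75.

75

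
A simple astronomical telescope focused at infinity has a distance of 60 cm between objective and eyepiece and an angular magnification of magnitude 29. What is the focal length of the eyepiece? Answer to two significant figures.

2.0 cm

In normal adjustment the tube length equals f_obj + f_eye and |M| = f_obj/f_eye.
So f_obj = 29 f_eye and 29 f_eye + f_eye = 60 cm, giving f_eye = 60/30 = 2.000 cm and f_obj = 58.000 cm.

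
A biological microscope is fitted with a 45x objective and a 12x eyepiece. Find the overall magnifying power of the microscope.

540

The overall magnification of a compound microscope is the product of the objective and eyepiece magnifications:
M = M_obj x M_eye = 45 x 12 = 540.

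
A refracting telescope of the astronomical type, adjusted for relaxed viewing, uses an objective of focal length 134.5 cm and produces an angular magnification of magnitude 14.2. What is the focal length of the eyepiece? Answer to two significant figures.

|M| = f_obj/f_eye, so f_eye = f_obj/|M| = 134.5/14.2 = 9.472 cm.

9.5 cm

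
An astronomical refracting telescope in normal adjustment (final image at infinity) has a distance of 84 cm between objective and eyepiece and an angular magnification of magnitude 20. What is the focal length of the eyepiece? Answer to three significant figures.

In normal adjustment the tube length equals f_obj + f_eye and |M| = f_obj/f_eye.
So f_obj = 20 f_eye and 20 f_eye + f_eye = 84 cm, giving f_eye = 84/21 = 4.000 cm and f_obj = 80.000 cm.

4.00 cm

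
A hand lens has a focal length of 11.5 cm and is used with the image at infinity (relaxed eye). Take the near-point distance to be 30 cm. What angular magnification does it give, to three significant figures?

M = D/f = 30/11.5 = 2.609.

2.61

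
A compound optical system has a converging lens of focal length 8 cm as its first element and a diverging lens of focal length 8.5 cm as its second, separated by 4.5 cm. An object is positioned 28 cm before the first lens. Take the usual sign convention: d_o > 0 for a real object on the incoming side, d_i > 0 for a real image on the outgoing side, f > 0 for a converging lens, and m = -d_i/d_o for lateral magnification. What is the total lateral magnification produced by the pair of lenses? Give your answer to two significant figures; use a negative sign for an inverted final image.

First lens: d_i1 = 1/(1/8 - 1/28) = 11.200 cm.
m_1 = -(11.200)/28 = -0.4000.
Since 11.200 cm > 4.5 cm, the first image lies past the second lens and serves as a virtual object: d_o2 = L - d_i1 = -6.700 cm.
Second lens: d_i2 = 1/(1/(-8.5) - 1/(-6.700)) = 31.639 cm.
m_2 = -(31.639)/(-6.700) = 4.7222.
The system's lateral magnification is m_1 m_2 = (-0.4000)(4.7222) = -1.8889.

-1.9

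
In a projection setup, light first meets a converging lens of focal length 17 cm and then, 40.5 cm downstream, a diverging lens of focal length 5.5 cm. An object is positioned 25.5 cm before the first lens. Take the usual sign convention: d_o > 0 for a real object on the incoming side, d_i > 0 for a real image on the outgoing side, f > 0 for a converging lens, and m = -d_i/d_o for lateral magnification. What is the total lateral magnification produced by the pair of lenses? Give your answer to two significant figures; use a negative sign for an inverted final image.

2.2

Lens 1: 1/d_i1 = 1/f_1 - 1/d_o1 = 1/17 - 1/25.5 = 0.01961 cm^-1, so d_i1 = 51.000 cm.
m_1 = -(51.000)/25.5 = -2.0000.
Since 51.000 cm > 40.5 cm, the first image lies past the second lens and serves as a virtual object: d_o2 = L - d_i1 = -10.500 cm.
Lens 2: 1/d_i2 = 1/f_2 - 1/d_o2 = 1/(-5.5) - 1/(-10.500) = -0.08658 cm^-1, so d_i2 = -11.550 cm.
m_2 = -(-11.550)/(-10.500) = -1.1000.
The system's lateral magnification is m_1 m_2 = (-2.0000)(-1.1000) = 2.2000.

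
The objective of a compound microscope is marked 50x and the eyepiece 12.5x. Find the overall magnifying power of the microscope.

625

The overall magnification of a compound microscope is the product of the objective and eyepiece magnifications:
M = M_obj x M_eye = 50 x 12.5 = 625.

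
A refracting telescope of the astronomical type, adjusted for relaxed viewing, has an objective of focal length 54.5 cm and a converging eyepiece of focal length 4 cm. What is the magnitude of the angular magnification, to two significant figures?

|M| = f_obj/|f_eye| = 54.5/4 = 13.625.

14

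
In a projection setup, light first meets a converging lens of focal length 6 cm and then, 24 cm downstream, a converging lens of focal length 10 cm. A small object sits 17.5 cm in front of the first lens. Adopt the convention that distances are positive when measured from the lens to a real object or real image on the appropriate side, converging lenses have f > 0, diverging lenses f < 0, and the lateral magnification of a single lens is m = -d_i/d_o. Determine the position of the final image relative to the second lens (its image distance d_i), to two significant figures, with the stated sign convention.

Applying the thin-lens equation to the first lens, 1/6 = 1/17.5 + 1/d_i1, which gives d_i1 = 9.130 cm.
That image sits 14.870 cm in front of the second lens, so d_o2 = 14.870 cm.
Applying the thin-lens equation again with f_2 = 10 cm and d_o2 = 14.870 cm gives d_i2 = 30.536 cm.

31 cm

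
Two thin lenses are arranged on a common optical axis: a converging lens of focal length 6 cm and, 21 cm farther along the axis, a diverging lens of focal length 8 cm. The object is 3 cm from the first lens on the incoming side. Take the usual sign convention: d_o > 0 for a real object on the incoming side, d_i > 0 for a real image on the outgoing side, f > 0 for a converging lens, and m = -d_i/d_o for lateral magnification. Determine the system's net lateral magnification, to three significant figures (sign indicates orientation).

Applying the thin-lens equation to the first lens, 1/6 = 1/3 + 1/d_i1, which gives d_i1 = -6.000 cm.
Its lateral magnification is m_1 = -d_i1/d_o1 = -(-6.000)/3 = 2.0000.
With d_i1 < 0 the first image is virtual and lies on the object side; the object distance for lens 2 is d_o2 = 21 - (-6.000) = 27.000 cm.
Applying the thin-lens equation again with f_2 = -8 cm and d_o2 = 27.000 cm gives d_i2 = -6.171 cm.
m_2 = -(-6.171)/(27.000) = 0.2286.
The system's lateral magnification is m_1 m_2 = (2.0000)(0.2286) = 0.4571.

0.457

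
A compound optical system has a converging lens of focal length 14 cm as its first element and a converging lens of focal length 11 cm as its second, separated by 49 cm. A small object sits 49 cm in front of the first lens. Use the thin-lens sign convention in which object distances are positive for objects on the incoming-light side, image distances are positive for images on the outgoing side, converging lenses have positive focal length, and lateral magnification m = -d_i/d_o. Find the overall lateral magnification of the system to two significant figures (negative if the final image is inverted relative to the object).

0.24

Applying the thin-lens equation to the first lens, 1/14 = 1/49 + 1/d_i1, which gives d_i1 = 19.600 cm.
Its lateral magnification is m_1 = -d_i1/d_o1 = -(19.600)/49 = -0.4000.
That image sits 29.400 cm in front of the second lens, so d_o2 = 29.400 cm.
Applying the thin-lens equation again with f_2 = 11 cm and d_o2 = 29.400 cm gives d_i2 = 17.576 cm.
m_2 = -(17.576)/(29.400) = -0.5978.
Total m = m_1 x m_2 = (-0.4000)(-0.5978) = 0.2391.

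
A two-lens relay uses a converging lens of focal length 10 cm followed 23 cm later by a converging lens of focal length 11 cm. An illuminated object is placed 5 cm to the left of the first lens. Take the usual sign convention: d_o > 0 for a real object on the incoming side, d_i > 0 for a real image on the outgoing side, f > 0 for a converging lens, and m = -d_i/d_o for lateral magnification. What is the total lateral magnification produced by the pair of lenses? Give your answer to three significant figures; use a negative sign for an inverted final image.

-1.00

Lens 1: 1/d_i1 = 1/f_1 - 1/d_o1 = 1/10 - 1/5 = -0.10000 cm^-1, so d_i1 = -10.000 cm.
m_1 = -(-10.000)/5 = 2.0000.
With d_i1 < 0 the first image is virtual and lies on the object side; the object distance for lens 2 is d_o2 = 23 - (-10.000) = 33.000 cm.
Lens 2: 1/d_i2 = 1/f_2 - 1/d_o2 = 1/11 - 1/(33.000) = 0.06061 cm^-1, so d_i2 = 16.500 cm.
m_2 = -(16.500)/(33.000) = -0.5000.
Overall magnification: m = m_1 m_2 = -1.0000.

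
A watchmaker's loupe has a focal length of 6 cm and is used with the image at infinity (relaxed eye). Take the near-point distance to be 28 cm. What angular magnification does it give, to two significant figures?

M = D/f = 28/6 = 4.667.

4.7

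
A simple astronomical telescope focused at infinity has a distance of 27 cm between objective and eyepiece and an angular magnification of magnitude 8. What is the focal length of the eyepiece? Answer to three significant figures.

3.00 cm

In normal adjustment the tube length equals f_obj + f_eye and |M| = f_obj/f_eye.
So f_obj = 8 f_eye and 8 f_eye + f_eye = 27 cm, giving f_eye = 27/9 = 3.000 cm and f_obj = 24.000 cm.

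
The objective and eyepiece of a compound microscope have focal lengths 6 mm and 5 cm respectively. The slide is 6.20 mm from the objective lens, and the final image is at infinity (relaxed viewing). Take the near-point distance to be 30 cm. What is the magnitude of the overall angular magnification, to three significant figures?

180

Convert to cm: f_obj = 6 mm = 0.6 cm; d_o = 6.20 mm = 0.62 cm.
Objective: 1/d_i = 1/f_obj - 1/d_o = 1/0.6 - 1/0.62 = 0.05376 cm^-1, so d_i = 18.600 cm.
m_obj = -d_i/d_o = -18.600/0.62 = -30.000.
Eyepiece angular magnification (image at infinity): M_eye = D/f_e = 30/5 = 6.000.
Overall M = m_obj x M_eye = (-30.000)(6.000) = -180.00.
|M| = 180.00.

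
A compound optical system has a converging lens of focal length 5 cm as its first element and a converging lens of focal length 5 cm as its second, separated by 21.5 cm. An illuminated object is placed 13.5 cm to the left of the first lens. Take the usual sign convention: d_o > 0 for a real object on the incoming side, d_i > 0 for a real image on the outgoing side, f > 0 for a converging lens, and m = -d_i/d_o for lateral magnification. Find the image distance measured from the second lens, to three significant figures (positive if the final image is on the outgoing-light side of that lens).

7.92 cm

Lens 1: 1/d_i1 = 1/f_1 - 1/d_o1 = 1/5 - 1/13.5 = 0.12593 cm^-1, so d_i1 = 7.941 cm.
That image sits 13.559 cm in front of the second lens, so d_o2 = 13.559 cm.
Lens 2: 1/d_i2 = 1/f_2 - 1/d_o2 = 1/5 - 1/(13.559) = 0.12625 cm^-1, so d_i2 = 7.921 cm.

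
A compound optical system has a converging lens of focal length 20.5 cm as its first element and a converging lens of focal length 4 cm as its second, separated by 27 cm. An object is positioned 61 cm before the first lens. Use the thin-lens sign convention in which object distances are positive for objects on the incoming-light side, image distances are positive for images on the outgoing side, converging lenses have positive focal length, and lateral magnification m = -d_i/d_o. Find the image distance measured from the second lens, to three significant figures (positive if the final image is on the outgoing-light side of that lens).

First lens: d_i1 = 1/(1/20.5 - 1/61) = 30.877 cm.
This image would form 30.877 cm past lens 1, i.e. 3.877 cm beyond lens 2, so it is a virtual object for lens 2: d_o2 = 27 - 30.877 = -3.877 cm.
Second lens: d_i2 = 1/(1/4 - 1/(-3.877)) = 1.969 cm.

1.97 cm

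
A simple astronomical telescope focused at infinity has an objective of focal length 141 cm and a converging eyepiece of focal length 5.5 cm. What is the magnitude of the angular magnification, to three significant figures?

|M| = f_obj/|f_eye| = 141/5.5 = 25.636.

25.6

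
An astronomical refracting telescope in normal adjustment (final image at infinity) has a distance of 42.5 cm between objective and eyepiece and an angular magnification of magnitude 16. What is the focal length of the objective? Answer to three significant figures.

In normal adjustment the tube length equals f_obj + f_eye and |M| = f_obj/f_eye.
So f_obj = 16 f_eye and 16 f_eye + f_eye = 42.5 cm, giving f_eye = 42.5/17 = 2.500 cm and f_obj = 40.000 cm.

40.0 cm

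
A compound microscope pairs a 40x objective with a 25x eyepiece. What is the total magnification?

The overall magnification of a compound microscope is the product of the objective and eyepiece magnifications:
M = M_obj x M_eye = 40 x 25 = 1000.

1000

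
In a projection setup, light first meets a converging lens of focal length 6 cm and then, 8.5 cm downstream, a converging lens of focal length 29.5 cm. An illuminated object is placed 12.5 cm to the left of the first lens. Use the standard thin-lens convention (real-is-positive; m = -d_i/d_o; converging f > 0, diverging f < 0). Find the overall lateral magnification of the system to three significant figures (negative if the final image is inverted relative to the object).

-0.837

Lens 1: 1/d_i1 = 1/f_1 - 1/d_o1 = 1/6 - 1/12.5 = 0.08667 cm^-1, so d_i1 = 11.538 cm.
m_1 = -(11.538)/12.5 = -0.9231.
Since 11.538 cm > 8.5 cm, the first image lies past the second lens and serves as a virtual object: d_o2 = L - d_i1 = -3.038 cm.
Lens 2: 1/d_i2 = 1/f_2 - 1/d_o2 = 1/29.5 - 1/(-3.038) = 0.36301 cm^-1, so d_i2 = 2.755 cm.
m_2 = -(2.755)/(-3.038) = 0.9066.
Overall magnification: m = m_1 m_2 = -0.8369.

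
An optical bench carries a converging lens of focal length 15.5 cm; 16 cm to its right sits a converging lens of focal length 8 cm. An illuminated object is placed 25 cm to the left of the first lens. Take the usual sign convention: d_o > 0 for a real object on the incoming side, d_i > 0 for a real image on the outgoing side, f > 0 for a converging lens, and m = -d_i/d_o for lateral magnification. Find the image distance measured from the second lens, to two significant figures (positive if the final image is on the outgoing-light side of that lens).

Applying the thin-lens equation to the first lens, 1/15.5 = 1/25 + 1/d_i1, which gives d_i1 = 40.789 cm.
Since 40.789 cm > 16 cm, the first image lies past the second lens and serves as a virtual object: d_o2 = L - d_i1 = -24.789 cm.
Applying the thin-lens equation again with f_2 = 8 cm and d_o2 = -24.789 cm gives d_i2 = 6.048 cm.

6.0 cm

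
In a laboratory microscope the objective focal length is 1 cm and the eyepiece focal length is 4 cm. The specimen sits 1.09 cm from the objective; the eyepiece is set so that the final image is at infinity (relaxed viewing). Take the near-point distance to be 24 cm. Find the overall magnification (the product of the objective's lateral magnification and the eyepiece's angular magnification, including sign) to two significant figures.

Objective: 1/d_i = 1/f_obj - 1/d_o = 1/1 - 1/1.09 = 0.08257 cm^-1, so d_i = 12.111 cm.
m_obj = -d_i/d_o = -12.111/1.09 = -11.111.
Eyepiece angular magnification (image at infinity): M_eye = D/f_e = 24/4 = 6.000.
Overall M = m_obj x M_eye = (-11.111)(6.000) = -66.67.

-67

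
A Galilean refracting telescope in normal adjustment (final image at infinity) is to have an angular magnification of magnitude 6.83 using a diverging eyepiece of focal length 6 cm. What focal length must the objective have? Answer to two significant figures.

|M| = f_obj/|f_eye|, so f_obj = |M| x |f_eye| = 6.83 x 6 = 40.980 cm.

41 cm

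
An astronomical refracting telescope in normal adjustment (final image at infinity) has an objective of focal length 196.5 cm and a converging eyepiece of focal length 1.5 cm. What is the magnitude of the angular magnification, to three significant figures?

|M| = f_obj/|f_eye| = 196.5/1.5 = 131.000.

131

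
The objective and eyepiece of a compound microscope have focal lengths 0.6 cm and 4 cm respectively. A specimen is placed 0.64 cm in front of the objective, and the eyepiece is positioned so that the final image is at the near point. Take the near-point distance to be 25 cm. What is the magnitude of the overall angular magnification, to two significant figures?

110

Objective: 1/d_i = 1/f_obj - 1/d_o = 1/0.6 - 1/0.64 = 0.10417 cm^-1, so d_i = 9.600 cm.
m_obj = -d_i/d_o = -9.600/0.64 = -15.000.
Eyepiece angular magnification (image at near point): M_eye = 1 + D/f_e = 1 + 25/4 = 7.250.
Overall M = m_obj x M_eye = (-15.000)(7.250) = -108.75.
|M| = 108.75.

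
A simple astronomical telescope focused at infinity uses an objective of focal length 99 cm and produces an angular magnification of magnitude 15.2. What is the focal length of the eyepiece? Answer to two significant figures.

|M| = f_obj/f_eye, so f_eye = f_obj/|M| = 99/15.2 = 6.513 cm.

6.5 cm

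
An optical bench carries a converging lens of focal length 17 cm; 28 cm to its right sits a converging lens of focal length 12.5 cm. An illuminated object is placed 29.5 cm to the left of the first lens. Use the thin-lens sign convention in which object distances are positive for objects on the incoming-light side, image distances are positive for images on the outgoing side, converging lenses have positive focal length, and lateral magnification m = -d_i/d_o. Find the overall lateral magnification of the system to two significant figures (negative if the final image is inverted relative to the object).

Applying the thin-lens equation to the first lens, 1/17 = 1/29.5 + 1/d_i1, which gives d_i1 = 40.120 cm.
Its lateral magnification is m_1 = -d_i1/d_o1 = -(40.120)/29.5 = -1.3600.
This image would form 40.120 cm past lens 1, i.e. 12.120 cm beyond lens 2, so it is a virtual object for lens 2: d_o2 = 28 - 40.120 = -12.120 cm.
Applying the thin-lens equation again with f_2 = 12.5 cm and d_o2 = -12.120 cm gives d_i2 = 6.154 cm.
m_2 = -(6.154)/(-12.120) = 0.5077.
Total m = m_1 x m_2 = (-1.3600)(0.5077) = -0.6905.

-0.69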